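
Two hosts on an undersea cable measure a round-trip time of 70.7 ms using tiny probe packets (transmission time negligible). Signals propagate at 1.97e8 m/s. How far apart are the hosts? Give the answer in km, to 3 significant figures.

One-way propagation = RTT/2 = 35.35 ms.
d = s × t = 197000000 × 0.03535 = 6960 km.

6960 km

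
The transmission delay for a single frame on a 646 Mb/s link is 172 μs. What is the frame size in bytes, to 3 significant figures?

L = R × t_tx = 646000000 b/s × 0.000172 s = 111112 bits.
In bytes: 111112 / 8 = 13900 bytes.

13900 bytes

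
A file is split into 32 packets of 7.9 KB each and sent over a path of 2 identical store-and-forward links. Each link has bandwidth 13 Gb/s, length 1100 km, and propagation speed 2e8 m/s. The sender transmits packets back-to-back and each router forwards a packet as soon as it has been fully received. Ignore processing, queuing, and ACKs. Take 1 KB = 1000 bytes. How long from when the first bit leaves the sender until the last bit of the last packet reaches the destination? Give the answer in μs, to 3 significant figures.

Per-hop transmission t_tx = L/R = 63200/13000000000 = 4.86154 μs.
Per-hop propagation t_prop = 1100000/200000000 = 5500 μs.
Pipeline fill: first packet needs 2·t_tx to clear all hops; remaining 31 packets each add one t_tx.
Total = (2+32-1)·t_tx + 2·t_prop = 33·4.86154 + 2·5500 = 11200 μs.

11200 μs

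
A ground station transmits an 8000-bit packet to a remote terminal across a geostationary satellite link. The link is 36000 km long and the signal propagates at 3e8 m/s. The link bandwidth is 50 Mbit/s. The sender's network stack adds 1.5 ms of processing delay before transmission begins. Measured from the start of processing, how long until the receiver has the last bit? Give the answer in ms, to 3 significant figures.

122 ms

Transmission delay = L/R = 8000 / 50000000 = 0.16 ms.
Propagation delay = d/s = 36000000 m / 300000000 m/s = 120 ms.
Plus processing delay 1.5 ms = 1.5 ms.
Total = 122 ms.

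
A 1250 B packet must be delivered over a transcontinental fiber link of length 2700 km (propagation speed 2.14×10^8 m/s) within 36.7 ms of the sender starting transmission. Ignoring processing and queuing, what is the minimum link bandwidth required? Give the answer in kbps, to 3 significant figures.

L = 10000 bits.
Propagation delay = 2700000 / 214000000 = 12.6168 ms.
Transmission budget = 36.7 − 12.6168 = 24.0832 ms.
R ≥ L / t_tx = 10000 bits / 0.0240832 s = 415 kbps.

415 kbps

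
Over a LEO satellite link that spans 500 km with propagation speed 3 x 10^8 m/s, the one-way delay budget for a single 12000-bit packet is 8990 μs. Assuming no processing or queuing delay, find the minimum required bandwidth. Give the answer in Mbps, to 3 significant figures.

1.64 Mbps

Propagation delay = 500000 / 300000000 = 1666.67 μs.
Transmission budget = 8990 − 1666.67 = 7323.33 μs.
R ≥ L / t_tx = 12000 bits / 0.00732333 s = 1.64 Mbps.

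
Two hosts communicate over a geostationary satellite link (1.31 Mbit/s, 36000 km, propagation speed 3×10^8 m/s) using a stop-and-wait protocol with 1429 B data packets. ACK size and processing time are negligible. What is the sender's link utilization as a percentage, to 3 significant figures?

3.51 %

t_tx = L/R = 11432/1310000 = 0.00872672 s.
t_prop = 36000000/300000000 = 0.12 s; RTT = 0.24 s.
Cycle = t_tx + RTT = 0.248727 s.
Utilization = t_tx / cycle = 0.00872672/0.248727 = 3.51 %.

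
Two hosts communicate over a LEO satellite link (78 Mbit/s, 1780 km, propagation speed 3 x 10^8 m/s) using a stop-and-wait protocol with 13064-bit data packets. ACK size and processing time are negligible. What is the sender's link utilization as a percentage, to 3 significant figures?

t_tx = L/R = 13064/78000000 = 0.000167487 s.
t_prop = 1780000/300000000 = 0.00593333 s; RTT = 0.0118667 s.
Cycle = t_tx + RTT = 0.0120342 s.
Utilization = t_tx / cycle = 0.000167487/0.0120342 = 1.39 %.

1.39 %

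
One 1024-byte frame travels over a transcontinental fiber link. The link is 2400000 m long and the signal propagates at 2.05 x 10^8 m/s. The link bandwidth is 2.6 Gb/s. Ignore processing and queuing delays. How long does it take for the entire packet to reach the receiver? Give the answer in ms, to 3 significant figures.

11.7 ms

L = 1024 × 8 = 8192 bits.
Transmission delay = L/R = 8192 / 2600000000 = 0.00315077 ms.
Propagation delay = d/s = 2400000 m / 2.05e+08 m/s = 11.7073 ms.
Total = 11.7 ms.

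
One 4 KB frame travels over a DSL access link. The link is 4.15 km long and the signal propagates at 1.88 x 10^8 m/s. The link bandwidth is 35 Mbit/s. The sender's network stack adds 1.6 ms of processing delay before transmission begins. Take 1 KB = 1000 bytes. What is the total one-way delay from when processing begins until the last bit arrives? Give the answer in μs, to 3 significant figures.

2540 μs

L = 32000 bits.
Transmission delay = L/R = 32000 / 35000000 = 914.286 μs.
Propagation delay = d/s = 4150 m / 188000000 m/s = 22.0745 μs.
Plus processing delay 1.6 ms = 1600 μs.
Total = 2540 μs.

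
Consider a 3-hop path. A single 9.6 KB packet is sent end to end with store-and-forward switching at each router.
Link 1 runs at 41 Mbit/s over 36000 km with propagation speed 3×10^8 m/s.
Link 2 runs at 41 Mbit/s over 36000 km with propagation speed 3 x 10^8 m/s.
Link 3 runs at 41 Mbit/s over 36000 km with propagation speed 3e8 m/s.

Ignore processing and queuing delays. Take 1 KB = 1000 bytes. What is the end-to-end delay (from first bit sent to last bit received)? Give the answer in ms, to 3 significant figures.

366 ms

L = 76800 bits.
Transmission delay per hop = L/R = 76800/41000000 = 1.87317 ms; 3 hops → 5.61951 ms.
Propagation delays (d/s per hop): 120, 120, 120 ms; sum = 360 ms.
End-to-end = 366 ms.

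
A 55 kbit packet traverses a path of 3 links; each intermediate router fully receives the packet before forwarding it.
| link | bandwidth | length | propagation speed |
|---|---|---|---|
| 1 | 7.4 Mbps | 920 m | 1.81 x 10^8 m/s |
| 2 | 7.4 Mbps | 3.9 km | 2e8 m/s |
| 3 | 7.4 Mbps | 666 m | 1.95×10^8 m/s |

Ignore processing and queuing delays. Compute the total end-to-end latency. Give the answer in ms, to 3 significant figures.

L = 55000 bits.
Transmission delay per hop = L/R = 55000/7400000 = 7.43243 ms; 3 hops → 22.2973 ms.
Propagation delays (d/s per hop): 0.00508287, 0.0195, 0.00341538 ms; sum = 0.0279983 ms.
End-to-end = 22.3 ms.

22.3 ms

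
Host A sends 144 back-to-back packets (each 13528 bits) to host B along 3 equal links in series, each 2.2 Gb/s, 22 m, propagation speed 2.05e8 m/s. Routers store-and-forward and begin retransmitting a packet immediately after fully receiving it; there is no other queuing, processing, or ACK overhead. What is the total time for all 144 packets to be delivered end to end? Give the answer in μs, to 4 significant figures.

898.1 μs

Per-hop transmission t_tx = L/R = 13528/2200000000 = 6.14909 μs.
Per-hop propagation t_prop = 22/2.05e+08 = 0.107317 μs.
Pipeline fill: first packet needs 3·t_tx to clear all hops; remaining 143 packets each add one t_tx.
Total = (3+144-1)·t_tx + 3·t_prop = 146·6.14909 + 3·0.107317 = 898.1 μs.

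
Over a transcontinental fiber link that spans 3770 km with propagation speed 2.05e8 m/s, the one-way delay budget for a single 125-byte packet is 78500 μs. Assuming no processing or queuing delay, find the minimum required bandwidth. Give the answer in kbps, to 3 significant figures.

16.6 kbps

L = 1000 bits.
Propagation delay = 3770000 / 2.05e+08 = 18390.2 μs.
Transmission budget = 78500 − 18390.2 = 60109.8 μs.
R ≥ L / t_tx = 1000 bits / 0.0601098 s = 16.6 kbps.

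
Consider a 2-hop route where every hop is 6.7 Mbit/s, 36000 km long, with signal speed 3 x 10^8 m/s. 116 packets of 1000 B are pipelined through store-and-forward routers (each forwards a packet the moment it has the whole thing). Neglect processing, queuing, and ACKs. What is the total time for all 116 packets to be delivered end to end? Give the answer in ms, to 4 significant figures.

Per-hop transmission t_tx = L/R = 8000/6700000 = 1.19403 ms.
Per-hop propagation t_prop = 36000000/300000000 = 120 ms.
Pipeline fill: first packet needs 2·t_tx to clear all hops; remaining 115 packets each add one t_tx.
Total = (2+116-1)·t_tx + 2·t_prop = 117·1.19403 + 2·120 = 379.7 ms.

379.7 ms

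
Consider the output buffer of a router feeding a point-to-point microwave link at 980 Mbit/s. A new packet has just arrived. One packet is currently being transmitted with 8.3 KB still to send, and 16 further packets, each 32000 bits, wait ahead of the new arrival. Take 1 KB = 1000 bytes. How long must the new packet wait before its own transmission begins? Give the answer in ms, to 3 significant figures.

0.590 ms

Each queued packet: L/R = 32000/980000000 = 0.0326531 ms.
16 queued → 0.522449 ms.
Plus remaining 66400 bits of current packet: 0.0677551 ms.
Queuing delay = 0.590 ms.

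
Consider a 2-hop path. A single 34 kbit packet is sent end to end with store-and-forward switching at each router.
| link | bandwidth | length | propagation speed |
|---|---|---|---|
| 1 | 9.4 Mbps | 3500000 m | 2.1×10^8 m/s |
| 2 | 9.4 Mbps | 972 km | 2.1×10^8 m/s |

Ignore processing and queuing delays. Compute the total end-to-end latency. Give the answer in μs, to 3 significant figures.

28500 μs

L = 34000 bits.
Transmission delay per hop = L/R = 34000/9400000 = 3617.02 μs; 2 hops → 7234.04 μs.
Propagation delays (d/s per hop): 16666.7, 4628.57 μs; sum = 21295.2 μs.
End-to-end = 28500 μs.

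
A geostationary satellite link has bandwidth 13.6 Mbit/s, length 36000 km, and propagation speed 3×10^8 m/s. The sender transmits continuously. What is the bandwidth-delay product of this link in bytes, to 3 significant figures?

204000 bytes

Propagation delay = 36000000 / 300000000 = 0.12 s.
BDP = R × t_prop = 13600000 × 0.12 = 1632000 bits.
In bytes: 1632000/8 = 204000 bytes.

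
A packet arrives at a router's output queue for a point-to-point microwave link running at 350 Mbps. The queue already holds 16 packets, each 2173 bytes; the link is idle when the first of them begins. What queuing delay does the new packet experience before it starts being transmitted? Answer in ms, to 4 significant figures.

Each queued packet: L/R = 17384/350000000 = 0.0496686 ms.
16 queued → 0.794697 ms.
Queuing delay = 0.7947 ms.

0.7947 ms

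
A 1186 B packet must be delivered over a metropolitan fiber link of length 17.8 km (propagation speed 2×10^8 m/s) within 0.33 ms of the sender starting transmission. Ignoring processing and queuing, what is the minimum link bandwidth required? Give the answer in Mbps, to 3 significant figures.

39.4 Mbps

L = 9488 bits.
Propagation delay = 17800 / 200000000 = 0.089 ms.
Transmission budget = 0.33 − 0.089 = 0.241 ms.
R ≥ L / t_tx = 9488 bits / 0.000241 s = 39.4 Mbps.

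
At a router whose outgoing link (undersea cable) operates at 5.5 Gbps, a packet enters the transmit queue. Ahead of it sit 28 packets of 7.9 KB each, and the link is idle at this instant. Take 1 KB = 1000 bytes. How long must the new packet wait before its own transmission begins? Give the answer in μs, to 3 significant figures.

322 μs

Each queued packet: L/R = 63200/5500000000 = 11.4909 μs.
28 queued → 321.745 μs.
Queuing delay = 322 μs.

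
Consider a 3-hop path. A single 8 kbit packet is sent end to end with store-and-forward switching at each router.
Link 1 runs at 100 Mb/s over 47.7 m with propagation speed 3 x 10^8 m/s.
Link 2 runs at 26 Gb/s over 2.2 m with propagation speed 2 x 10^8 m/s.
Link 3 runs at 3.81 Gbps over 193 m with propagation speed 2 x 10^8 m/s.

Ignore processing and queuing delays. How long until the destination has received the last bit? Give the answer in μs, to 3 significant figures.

83.5 μs

L = 8000 bits.
Transmission delays (L/R per hop): 80, 0.307692, 2.09974 μs; sum = 82.4074 μs.
Propagation delays (d/s per hop): 0.159, 0.011, 0.965 μs; sum = 1.135 μs.
End-to-end = 83.5 μs.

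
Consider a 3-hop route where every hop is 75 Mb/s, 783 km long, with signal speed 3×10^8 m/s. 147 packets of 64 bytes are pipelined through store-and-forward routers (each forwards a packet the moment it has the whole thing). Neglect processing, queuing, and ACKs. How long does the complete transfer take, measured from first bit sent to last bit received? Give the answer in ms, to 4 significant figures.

8.847 ms

Per-hop transmission t_tx = L/R = 512/75000000 = 0.00682667 ms.
Per-hop propagation t_prop = 783000/300000000 = 2.61 ms.
Pipeline fill: first packet needs 3·t_tx to clear all hops; remaining 146 packets each add one t_tx.
Total = (3+147-1)·t_tx + 3·t_prop = 149·0.00682667 + 3·2.61 = 8.847 ms.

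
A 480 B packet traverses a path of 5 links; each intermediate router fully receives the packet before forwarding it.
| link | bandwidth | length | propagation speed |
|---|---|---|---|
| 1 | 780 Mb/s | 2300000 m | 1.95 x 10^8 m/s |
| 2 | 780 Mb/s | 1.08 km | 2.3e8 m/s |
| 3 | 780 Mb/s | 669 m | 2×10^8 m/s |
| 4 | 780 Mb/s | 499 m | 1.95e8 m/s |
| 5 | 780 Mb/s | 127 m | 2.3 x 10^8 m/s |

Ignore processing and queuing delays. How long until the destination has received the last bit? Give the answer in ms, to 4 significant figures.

11.83 ms

L = 480 × 8 = 3840 bits.
Transmission delay per hop = L/R = 3840/780000000 = 0.00492308 ms; 5 hops → 0.0246154 ms.
Propagation delays (d/s per hop): 11.7949, 0.00469565, 0.003345, 0.00255897, 0.000552174 ms; sum = 11.806 ms.
End-to-end = 11.83 ms.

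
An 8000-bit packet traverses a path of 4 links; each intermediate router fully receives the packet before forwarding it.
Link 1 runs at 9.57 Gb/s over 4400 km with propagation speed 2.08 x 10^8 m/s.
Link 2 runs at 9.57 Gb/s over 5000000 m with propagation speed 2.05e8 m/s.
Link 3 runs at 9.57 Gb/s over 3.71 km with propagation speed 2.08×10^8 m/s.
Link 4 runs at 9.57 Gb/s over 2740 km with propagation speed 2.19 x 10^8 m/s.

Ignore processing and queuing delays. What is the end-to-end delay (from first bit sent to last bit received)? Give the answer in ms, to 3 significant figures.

58.1 ms

Transmission delay per hop = L/R = 8000/9570000000 = 0.000835946 ms; 4 hops → 0.00334378 ms.
Propagation delays (d/s per hop): 21.1538, 24.3902, 0.0178365, 12.5114 ms; sum = 58.0733 ms.
End-to-end = 58.1 ms.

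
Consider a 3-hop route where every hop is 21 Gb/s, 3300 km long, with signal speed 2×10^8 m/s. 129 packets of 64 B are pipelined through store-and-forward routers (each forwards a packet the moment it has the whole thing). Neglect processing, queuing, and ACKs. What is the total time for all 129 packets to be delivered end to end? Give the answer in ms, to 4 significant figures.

49.50 ms

Per-hop transmission t_tx = L/R = 512/21000000000 = 2.4381e-05 ms.
Per-hop propagation t_prop = 3300000/200000000 = 16.5 ms.
Pipeline fill: first packet needs 3·t_tx to clear all hops; remaining 128 packets each add one t_tx.
Total = (3+129-1)·t_tx + 3·t_prop = 131·2.4381e-05 + 3·16.5 = 49.50 ms.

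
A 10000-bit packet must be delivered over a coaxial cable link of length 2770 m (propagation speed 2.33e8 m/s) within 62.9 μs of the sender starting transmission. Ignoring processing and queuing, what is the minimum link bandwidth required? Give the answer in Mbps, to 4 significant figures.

Propagation delay = 2770 / 233000000 = 11.8884 μs.
Transmission budget = 62.9 − 11.8884 = 51.0116 μs.
R ≥ L / t_tx = 10000 bits / 5.10116e-05 s = 196.0 Mbps.

196.0 Mbps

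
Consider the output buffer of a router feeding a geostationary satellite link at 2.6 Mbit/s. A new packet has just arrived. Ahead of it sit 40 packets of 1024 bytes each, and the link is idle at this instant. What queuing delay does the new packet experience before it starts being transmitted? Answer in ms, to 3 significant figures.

Each queued packet: L/R = 8192/2600000 = 3.15077 ms.
40 queued → 126.031 ms.
Queuing delay = 126 ms.

126 ms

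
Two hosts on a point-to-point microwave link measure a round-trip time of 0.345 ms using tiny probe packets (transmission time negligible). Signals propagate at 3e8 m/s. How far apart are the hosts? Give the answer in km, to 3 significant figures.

One-way propagation = RTT/2 = 0.1725 ms.
d = s × t = 300000000 × 0.0001725 = 51.8 km.

51.8 km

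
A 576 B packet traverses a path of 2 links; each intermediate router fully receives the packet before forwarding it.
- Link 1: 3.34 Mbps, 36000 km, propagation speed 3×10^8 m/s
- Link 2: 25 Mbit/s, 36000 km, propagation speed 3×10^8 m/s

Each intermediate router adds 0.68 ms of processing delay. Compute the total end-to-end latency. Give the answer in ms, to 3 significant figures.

L = 576 × 8 = 4608 bits.
Transmission delays (L/R per hop): 1.37964, 0.18432 ms; sum = 1.56396 ms.
Propagation delays (d/s per hop): 120, 120 ms; sum = 240 ms.
Processing at 1 router(s): 1 × 0.68 ms = 0.68 ms.
End-to-end = 242 ms.

242 ms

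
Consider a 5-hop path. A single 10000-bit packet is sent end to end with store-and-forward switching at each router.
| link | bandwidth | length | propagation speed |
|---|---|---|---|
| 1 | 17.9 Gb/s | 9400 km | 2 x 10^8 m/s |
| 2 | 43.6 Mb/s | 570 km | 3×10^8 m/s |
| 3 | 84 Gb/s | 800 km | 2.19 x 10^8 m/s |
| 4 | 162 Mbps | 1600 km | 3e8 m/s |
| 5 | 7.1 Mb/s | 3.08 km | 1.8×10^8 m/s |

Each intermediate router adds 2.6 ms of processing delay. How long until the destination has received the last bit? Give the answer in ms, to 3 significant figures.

70.0 ms

Transmission delays (L/R per hop): 0.000558659, 0.229358, 0.000119048, 0.0617284, 1.40845 ms; sum = 1.70021 ms.
Propagation delays (d/s per hop): 47, 1.9, 3.65297, 5.33333, 0.0171111 ms; sum = 57.9034 ms.
Processing at 4 router(s): 4 × 2.6 ms = 10.4 ms.
End-to-end = 70.0 ms.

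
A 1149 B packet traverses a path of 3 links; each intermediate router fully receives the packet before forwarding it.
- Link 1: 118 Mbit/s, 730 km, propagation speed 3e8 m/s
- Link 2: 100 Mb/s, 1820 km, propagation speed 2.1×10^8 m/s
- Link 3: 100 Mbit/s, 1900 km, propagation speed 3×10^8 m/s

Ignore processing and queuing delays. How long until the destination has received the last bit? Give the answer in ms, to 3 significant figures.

17.7 ms

L = 1149 × 8 = 9192 bits.
Transmission delays (L/R per hop): 0.0778983, 0.09192, 0.09192 ms; sum = 0.261738 ms.
Propagation delays (d/s per hop): 2.43333, 8.66667, 6.33333 ms; sum = 17.4333 ms.
End-to-end = 17.7 ms.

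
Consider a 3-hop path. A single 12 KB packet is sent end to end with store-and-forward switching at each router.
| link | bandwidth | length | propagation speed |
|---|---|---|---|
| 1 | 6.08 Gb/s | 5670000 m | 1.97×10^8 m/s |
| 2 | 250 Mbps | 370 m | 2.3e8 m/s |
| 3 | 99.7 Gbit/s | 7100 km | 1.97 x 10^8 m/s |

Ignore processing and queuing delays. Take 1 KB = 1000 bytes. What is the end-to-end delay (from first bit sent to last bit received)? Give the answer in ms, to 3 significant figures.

65.2 ms

L = 96000 bits.
Transmission delays (L/R per hop): 0.0157895, 0.384, 0.000962889 ms; sum = 0.400752 ms.
Propagation delays (d/s per hop): 28.7817, 0.0016087, 36.0406 ms; sum = 64.8239 ms.
End-to-end = 65.2 ms.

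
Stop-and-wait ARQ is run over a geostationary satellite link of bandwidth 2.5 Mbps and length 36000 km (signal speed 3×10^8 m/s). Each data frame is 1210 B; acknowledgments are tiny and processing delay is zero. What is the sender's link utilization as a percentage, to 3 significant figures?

t_tx = L/R = 9680/2500000 = 0.003872 s.
t_prop = 36000000/300000000 = 0.12 s; RTT = 0.24 s.
Cycle = t_tx + RTT = 0.243872 s.
Utilization = t_tx / cycle = 0.003872/0.243872 = 1.59 %.

1.59 %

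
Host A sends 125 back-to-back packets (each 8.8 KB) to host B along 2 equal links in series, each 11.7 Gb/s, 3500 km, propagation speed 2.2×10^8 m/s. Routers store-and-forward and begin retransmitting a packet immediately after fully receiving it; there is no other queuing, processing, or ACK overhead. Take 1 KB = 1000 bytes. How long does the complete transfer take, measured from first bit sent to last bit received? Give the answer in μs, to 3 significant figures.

Per-hop transmission t_tx = L/R = 70400/11700000000 = 6.01709 μs.
Per-hop propagation t_prop = 3500000/2.2e+08 = 15909.1 μs.
Pipeline fill: first packet needs 2·t_tx to clear all hops; remaining 124 packets each add one t_tx.
Total = (2+125-1)·t_tx + 2·t_prop = 126·6.01709 + 2·15909.1 = 32600 μs.

32600 μs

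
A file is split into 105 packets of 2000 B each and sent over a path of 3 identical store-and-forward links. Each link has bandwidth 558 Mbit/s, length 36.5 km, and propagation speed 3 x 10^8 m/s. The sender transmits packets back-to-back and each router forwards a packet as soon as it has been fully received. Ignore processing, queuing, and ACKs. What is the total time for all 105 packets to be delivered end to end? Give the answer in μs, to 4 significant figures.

3433 μs

Per-hop transmission t_tx = L/R = 16000/558000000 = 28.6738 μs.
Per-hop propagation t_prop = 36500/300000000 = 121.667 μs.
Pipeline fill: first packet needs 3·t_tx to clear all hops; remaining 104 packets each add one t_tx.
Total = (3+105-1)·t_tx + 3·t_prop = 107·28.6738 + 3·121.667 = 3433 μs.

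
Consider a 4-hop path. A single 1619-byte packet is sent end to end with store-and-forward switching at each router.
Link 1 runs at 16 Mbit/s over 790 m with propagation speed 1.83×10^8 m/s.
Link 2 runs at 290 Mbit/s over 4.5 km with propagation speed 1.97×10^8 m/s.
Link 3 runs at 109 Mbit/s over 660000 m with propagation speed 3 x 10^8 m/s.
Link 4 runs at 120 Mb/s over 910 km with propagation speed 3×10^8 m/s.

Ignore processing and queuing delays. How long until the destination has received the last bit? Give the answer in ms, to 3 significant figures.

6.34 ms

L = 1619 × 8 = 12952 bits.
Transmission delays (L/R per hop): 0.8095, 0.0446621, 0.118826, 0.107933 ms; sum = 1.08092 ms.
Propagation delays (d/s per hop): 0.00431694, 0.0228426, 2.2, 3.03333 ms; sum = 5.26049 ms.
End-to-end = 6.34 ms.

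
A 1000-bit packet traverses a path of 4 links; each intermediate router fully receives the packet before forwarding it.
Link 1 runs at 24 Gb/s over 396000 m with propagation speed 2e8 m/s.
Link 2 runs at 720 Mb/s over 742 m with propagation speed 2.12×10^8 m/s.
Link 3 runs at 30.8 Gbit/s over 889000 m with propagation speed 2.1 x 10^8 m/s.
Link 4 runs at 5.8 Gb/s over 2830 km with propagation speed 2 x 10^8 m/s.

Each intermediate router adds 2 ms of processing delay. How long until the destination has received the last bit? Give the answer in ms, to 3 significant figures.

26.4 ms

Transmission delays (L/R per hop): 4.16667e-05, 0.00138889, 3.24675e-05, 0.000172414 ms; sum = 0.00163544 ms.
Propagation delays (d/s per hop): 1.98, 0.0035, 4.23333, 14.15 ms; sum = 20.3668 ms.
Processing at 3 router(s): 3 × 2 ms = 6 ms.
End-to-end = 26.4 ms.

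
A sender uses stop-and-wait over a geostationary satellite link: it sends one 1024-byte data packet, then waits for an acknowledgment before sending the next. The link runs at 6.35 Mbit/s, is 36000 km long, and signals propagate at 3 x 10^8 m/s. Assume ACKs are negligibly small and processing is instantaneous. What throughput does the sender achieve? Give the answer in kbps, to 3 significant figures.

t_tx = L/R = 8192/6350000 = 0.00129008 s.
t_prop = 36000000/300000000 = 0.12 s; RTT = 0.24 s.
Cycle = t_tx + RTT = 0.24129 s.
Throughput = L / cycle = 8192 / 0.24129 = 34.0 kbps.

34.0 kbps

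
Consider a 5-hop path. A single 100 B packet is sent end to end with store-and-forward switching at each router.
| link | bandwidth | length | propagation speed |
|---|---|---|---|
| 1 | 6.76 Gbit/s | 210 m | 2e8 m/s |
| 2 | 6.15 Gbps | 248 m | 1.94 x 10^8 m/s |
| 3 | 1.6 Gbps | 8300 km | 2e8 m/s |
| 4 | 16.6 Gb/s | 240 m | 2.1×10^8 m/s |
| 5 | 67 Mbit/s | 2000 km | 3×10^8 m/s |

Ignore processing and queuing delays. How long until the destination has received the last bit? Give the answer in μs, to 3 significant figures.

48200 μs

L = 100 × 8 = 800 bits.
Transmission delays (L/R per hop): 0.118343, 0.130081, 0.5, 0.0481928, 11.9403 μs; sum = 12.7369 μs.
Propagation delays (d/s per hop): 1.05, 1.27835, 41500, 1.14286, 6666.67 μs; sum = 48170.1 μs.
End-to-end = 48200 μs.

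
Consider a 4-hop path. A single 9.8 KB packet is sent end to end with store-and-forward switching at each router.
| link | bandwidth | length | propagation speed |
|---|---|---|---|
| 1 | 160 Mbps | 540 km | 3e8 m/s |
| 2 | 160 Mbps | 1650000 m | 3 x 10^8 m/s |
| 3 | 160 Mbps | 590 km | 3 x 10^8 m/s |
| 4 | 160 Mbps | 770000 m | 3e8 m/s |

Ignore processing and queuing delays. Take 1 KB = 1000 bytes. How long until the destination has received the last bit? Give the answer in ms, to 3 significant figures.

L = 78400 bits.
Transmission delay per hop = L/R = 78400/160000000 = 0.49 ms; 4 hops → 1.96 ms.
Propagation delays (d/s per hop): 1.8, 5.5, 1.96667, 2.56667 ms; sum = 11.8333 ms.
End-to-end = 13.8 ms.

13.8 ms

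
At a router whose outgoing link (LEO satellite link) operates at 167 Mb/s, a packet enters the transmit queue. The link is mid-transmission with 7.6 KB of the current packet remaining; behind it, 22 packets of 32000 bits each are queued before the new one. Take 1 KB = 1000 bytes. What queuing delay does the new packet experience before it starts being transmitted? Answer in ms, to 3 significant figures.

4.58 ms

Each queued packet: L/R = 32000/167000000 = 0.191617 ms.
22 queued → 4.21557 ms.
Plus remaining 60800 bits of current packet: 0.364072 ms.
Queuing delay = 4.58 ms.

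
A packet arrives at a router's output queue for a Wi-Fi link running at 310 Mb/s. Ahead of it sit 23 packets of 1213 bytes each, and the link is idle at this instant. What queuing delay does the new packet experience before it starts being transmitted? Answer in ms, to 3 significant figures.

Each queued packet: L/R = 9704/310000000 = 0.0313032 ms.
23 queued → 0.719974 ms.
Queuing delay = 0.720 ms.

0.720 ms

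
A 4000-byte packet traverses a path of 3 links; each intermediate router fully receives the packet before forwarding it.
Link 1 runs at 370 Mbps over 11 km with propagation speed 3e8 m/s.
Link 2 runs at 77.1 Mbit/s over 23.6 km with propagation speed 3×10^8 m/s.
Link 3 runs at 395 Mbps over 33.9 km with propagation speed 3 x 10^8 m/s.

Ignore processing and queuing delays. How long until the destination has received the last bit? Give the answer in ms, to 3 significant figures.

0.811 ms

L = 4000 × 8 = 32000 bits.
Transmission delays (L/R per hop): 0.0864865, 0.415045, 0.0810127 ms; sum = 0.582545 ms.
Propagation delays (d/s per hop): 0.0366667, 0.0786667, 0.113 ms; sum = 0.228333 ms.
End-to-end = 0.811 ms.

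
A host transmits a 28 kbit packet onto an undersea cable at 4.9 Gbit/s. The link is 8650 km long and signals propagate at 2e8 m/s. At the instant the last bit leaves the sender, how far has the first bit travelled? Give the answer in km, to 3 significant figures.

t_tx = L/R = 28000/4900000000 = 5.71429e-06 s.
Distance = s × t_tx = 200000000 × 5.71429e-06 = 1.14 km.

1.14 km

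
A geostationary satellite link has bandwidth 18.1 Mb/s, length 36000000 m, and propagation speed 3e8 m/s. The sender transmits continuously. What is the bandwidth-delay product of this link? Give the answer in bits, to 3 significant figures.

Propagation delay = 36000000 / 300000000 = 0.12 s.
BDP = R × t_prop = 18100000 × 0.12 = 2172000 bits.

2170000 bits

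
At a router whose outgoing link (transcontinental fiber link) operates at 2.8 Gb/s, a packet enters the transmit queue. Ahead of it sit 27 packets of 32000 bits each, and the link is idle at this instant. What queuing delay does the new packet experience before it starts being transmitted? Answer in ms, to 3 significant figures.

0.309 ms

Each queued packet: L/R = 32000/2800000000 = 0.0114286 ms.
27 queued → 0.308571 ms.
Queuing delay = 0.309 ms.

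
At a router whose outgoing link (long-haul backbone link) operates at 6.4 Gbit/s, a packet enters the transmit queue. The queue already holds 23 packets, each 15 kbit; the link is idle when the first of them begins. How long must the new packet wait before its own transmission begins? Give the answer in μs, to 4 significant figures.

53.91 μs

Each queued packet: L/R = 15000/6400000000 = 2.34375 μs.
23 queued → 53.9063 μs.
Queuing delay = 53.91 μs.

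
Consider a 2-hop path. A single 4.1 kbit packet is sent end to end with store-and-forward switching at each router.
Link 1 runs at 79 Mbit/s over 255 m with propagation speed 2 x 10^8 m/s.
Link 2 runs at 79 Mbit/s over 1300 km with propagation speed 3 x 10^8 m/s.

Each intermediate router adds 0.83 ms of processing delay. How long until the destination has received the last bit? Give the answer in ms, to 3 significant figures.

5.27 ms

L = 4100 bits.
Transmission delay per hop = L/R = 4100/79000000 = 0.0518987 ms; 2 hops → 0.103797 ms.
Propagation delays (d/s per hop): 0.001275, 4.33333 ms; sum = 4.33461 ms.
Processing at 1 router(s): 1 × 0.83 ms = 0.83 ms.
End-to-end = 5.27 ms.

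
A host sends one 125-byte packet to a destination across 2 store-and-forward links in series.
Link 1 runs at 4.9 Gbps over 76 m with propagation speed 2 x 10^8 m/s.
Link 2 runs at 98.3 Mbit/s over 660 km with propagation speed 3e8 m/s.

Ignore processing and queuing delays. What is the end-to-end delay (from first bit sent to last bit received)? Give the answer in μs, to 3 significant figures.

2210 μs

L = 125 × 8 = 1000 bits.
Transmission delays (L/R per hop): 0.204082, 10.1729 μs; sum = 10.377 μs.
Propagation delays (d/s per hop): 0.38, 2200 μs; sum = 2200.38 μs.
End-to-end = 2210 μs.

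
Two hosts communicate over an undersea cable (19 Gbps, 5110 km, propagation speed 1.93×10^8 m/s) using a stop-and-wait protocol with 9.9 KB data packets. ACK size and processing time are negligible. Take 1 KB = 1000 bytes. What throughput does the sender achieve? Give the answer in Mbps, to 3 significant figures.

t_tx = L/R = 79200/19000000000 = 4.16842e-06 s.
t_prop = 5110000/193000000 = 0.0264767 s; RTT = 0.0529534 s.
Cycle = t_tx + RTT = 0.0529575 s.
Throughput = L / cycle = 79200 / 0.0529575 = 1.50 Mbps.

1.50 Mbps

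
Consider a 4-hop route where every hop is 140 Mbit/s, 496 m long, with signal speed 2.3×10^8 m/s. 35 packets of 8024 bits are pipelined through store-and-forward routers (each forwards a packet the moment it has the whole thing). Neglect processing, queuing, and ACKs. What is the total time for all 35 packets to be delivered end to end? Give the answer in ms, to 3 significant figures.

Per-hop transmission t_tx = L/R = 8024/140000000 = 0.0573143 ms.
Per-hop propagation t_prop = 496/2.3e+08 = 0.00215652 ms.
Pipeline fill: first packet needs 4·t_tx to clear all hops; remaining 34 packets each add one t_tx.
Total = (4+35-1)·t_tx + 4·t_prop = 38·0.0573143 + 4·0.00215652 = 2.19 ms.

2.19 ms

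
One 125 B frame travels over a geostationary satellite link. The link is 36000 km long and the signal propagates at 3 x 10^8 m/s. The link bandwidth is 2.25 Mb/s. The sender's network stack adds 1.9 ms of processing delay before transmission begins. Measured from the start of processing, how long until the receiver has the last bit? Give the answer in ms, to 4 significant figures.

L = 125 × 8 = 1000 bits.
Transmission delay = L/R = 1000 / 2250000 = 0.444444 ms.
Propagation delay = d/s = 36000000 m / 300000000 m/s = 120 ms.
Plus processing delay 1.9 ms = 1.9 ms.
Total = 122.3 ms.

122.3 ms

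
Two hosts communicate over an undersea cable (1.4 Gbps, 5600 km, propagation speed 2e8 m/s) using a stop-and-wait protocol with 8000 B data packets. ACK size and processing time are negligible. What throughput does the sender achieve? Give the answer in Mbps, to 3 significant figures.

t_tx = L/R = 64000/1400000000 = 4.57143e-05 s.
t_prop = 5600000/200000000 = 0.028 s; RTT = 0.056 s.
Cycle = t_tx + RTT = 0.0560457 s.
Throughput = L / cycle = 64000 / 0.0560457 = 1.14 Mbps.

1.14 Mbps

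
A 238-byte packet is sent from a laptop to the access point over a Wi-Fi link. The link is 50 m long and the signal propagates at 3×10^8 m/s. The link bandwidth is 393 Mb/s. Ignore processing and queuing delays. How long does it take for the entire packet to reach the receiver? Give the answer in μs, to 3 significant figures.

5.01 μs

L = 238 × 8 = 1904 bits.
Transmission delay = L/R = 1904 / 393000000 = 4.84478 μs.
Propagation delay = d/s = 50 m / 300000000 m/s = 0.166667 μs.
Total = 5.01 μs.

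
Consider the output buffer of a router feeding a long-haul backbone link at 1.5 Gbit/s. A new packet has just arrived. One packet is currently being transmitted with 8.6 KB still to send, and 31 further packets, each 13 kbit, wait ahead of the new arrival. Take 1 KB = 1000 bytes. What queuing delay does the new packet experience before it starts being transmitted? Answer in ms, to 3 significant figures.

Each queued packet: L/R = 13000/1500000000 = 0.00866667 ms.
31 queued → 0.268667 ms.
Plus remaining 68800 bits of current packet: 0.0458667 ms.
Queuing delay = 0.315 ms.

0.315 ms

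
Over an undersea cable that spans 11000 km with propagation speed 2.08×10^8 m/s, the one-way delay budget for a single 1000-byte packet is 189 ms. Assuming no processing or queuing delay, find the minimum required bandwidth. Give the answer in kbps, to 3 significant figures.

58.8 kbps

L = 8000 bits.
Propagation delay = 11000000 / 208000000 = 52.8846 ms.
Transmission budget = 189 − 52.8846 = 136.115 ms.
R ≥ L / t_tx = 8000 bits / 0.136115 s = 58.8 kbps.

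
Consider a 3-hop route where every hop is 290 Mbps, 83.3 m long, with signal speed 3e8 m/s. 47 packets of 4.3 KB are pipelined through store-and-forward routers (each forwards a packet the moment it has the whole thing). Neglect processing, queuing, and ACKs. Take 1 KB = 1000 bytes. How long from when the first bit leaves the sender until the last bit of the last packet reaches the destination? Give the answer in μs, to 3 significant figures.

5810 μs

Per-hop transmission t_tx = L/R = 34400/290000000 = 118.621 μs.
Per-hop propagation t_prop = 83.3/300000000 = 0.277667 μs.
Pipeline fill: first packet needs 3·t_tx to clear all hops; remaining 46 packets each add one t_tx.
Total = (3+47-1)·t_tx + 3·t_prop = 49·118.621 + 3·0.277667 = 5810 μs.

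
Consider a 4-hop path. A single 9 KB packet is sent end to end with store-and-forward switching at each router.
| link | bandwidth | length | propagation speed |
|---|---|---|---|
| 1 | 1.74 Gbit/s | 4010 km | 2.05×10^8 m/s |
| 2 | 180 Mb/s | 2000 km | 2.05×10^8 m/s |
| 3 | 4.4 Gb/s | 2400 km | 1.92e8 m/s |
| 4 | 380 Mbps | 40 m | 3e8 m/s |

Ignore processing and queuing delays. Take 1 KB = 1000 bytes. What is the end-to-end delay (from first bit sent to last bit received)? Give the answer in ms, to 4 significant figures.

42.46 ms

L = 72000 bits.
Transmission delays (L/R per hop): 0.0413793, 0.4, 0.0163636, 0.189474 ms; sum = 0.647217 ms.
Propagation delays (d/s per hop): 19.561, 9.7561, 12.5, 0.000133333 ms; sum = 41.8172 ms.
End-to-end = 42.46 ms.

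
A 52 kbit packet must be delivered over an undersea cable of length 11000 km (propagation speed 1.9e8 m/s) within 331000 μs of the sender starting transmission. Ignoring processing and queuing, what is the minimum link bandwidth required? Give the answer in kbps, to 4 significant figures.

190.4 kbps

Propagation delay = 11000000 / 190000000 = 57894.7 μs.
Transmission budget = 331000 − 57894.7 = 273105 μs.
R ≥ L / t_tx = 52000 bits / 0.273105 s = 190.4 kbps.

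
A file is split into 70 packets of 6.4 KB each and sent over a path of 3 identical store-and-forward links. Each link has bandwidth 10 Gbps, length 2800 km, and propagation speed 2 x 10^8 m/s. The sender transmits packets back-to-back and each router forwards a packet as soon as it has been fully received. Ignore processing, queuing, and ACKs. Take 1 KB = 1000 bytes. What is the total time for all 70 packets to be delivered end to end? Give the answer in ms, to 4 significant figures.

42.37 ms

Per-hop transmission t_tx = L/R = 51200/10000000000 = 0.00512 ms.
Per-hop propagation t_prop = 2800000/200000000 = 14 ms.
Pipeline fill: first packet needs 3·t_tx to clear all hops; remaining 69 packets each add one t_tx.
Total = (3+70-1)·t_tx + 3·t_prop = 72·0.00512 + 3·14 = 42.37 ms.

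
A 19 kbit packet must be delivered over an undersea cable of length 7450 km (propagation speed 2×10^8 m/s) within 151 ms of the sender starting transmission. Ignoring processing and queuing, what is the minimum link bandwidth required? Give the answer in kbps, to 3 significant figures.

Propagation delay = 7450000 / 200000000 = 37.25 ms.
Transmission budget = 151 − 37.25 = 113.75 ms.
R ≥ L / t_tx = 19000 bits / 0.11375 s = 167 kbps.

167 kbps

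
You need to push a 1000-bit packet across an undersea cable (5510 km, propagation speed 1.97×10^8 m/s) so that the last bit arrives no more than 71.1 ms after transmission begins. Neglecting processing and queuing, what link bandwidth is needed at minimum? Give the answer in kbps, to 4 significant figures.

23.19 kbps

Propagation delay = 5510000 / 197000000 = 27.9695 ms.
Transmission budget = 71.1 − 27.9695 = 43.1305 ms.
R ≥ L / t_tx = 1000 bits / 0.0431305 s = 23.19 kbps.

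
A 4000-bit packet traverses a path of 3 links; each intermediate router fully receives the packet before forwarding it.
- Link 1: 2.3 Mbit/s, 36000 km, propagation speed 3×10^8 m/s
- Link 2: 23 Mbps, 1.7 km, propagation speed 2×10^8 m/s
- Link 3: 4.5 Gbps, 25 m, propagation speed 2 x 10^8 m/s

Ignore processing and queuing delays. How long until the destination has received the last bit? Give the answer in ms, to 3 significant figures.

Transmission delays (L/R per hop): 1.73913, 0.173913, 0.000888889 ms; sum = 1.91393 ms.
Propagation delays (d/s per hop): 120, 0.0085, 0.000125 ms; sum = 120.009 ms.
End-to-end = 122 ms.

122 ms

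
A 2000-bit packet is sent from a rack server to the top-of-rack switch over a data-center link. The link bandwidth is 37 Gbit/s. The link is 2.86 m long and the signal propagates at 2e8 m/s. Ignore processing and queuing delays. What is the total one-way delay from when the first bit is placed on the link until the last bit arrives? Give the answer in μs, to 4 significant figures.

0.06835 μs

Transmission delay = L/R = 2000 / 37000000000 = 0.0540541 μs.
Propagation delay = d/s = 2.86 m / 200000000 m/s = 0.0143 μs.
Total = 0.06835 μs.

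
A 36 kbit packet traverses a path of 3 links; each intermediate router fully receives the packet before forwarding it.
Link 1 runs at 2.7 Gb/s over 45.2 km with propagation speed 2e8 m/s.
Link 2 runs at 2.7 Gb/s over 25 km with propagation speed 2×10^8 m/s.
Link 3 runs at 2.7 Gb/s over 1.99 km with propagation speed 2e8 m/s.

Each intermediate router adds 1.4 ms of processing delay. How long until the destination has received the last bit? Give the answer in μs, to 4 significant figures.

3201 μs

L = 36000 bits.
Transmission delay per hop = L/R = 36000/2700000000 = 13.3333 μs; 3 hops → 40 μs.
Propagation delays (d/s per hop): 226, 125, 9.95 μs; sum = 360.95 μs.
Processing at 2 router(s): 2 × 1.4 ms = 2800 μs.
End-to-end = 3201 μs.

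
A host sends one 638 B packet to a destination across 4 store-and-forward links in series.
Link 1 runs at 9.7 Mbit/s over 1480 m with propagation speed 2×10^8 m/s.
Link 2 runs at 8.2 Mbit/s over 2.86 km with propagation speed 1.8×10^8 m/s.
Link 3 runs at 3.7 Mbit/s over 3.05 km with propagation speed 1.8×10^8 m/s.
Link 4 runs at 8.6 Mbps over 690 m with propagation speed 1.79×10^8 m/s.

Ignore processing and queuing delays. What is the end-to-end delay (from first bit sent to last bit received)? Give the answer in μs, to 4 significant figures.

3166 μs

L = 638 × 8 = 5104 bits.
Transmission delays (L/R per hop): 526.186, 622.439, 1379.46, 593.488 μs; sum = 3121.57 μs.
Propagation delays (d/s per hop): 7.4, 15.8889, 16.9444, 3.85475 μs; sum = 44.0881 μs.
End-to-end = 3166 μs.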